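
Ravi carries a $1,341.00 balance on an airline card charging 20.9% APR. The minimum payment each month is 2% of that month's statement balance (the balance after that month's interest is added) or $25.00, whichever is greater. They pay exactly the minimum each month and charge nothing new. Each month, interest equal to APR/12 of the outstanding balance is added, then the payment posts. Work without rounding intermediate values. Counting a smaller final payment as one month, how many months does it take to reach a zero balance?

143 months

Monthly rate r = 20.9%/12 = 1.74167% = 0.0174167.
While 2% of the post-interest balance exceeds $25.00, each month B ← (B·(1+r))·(1 − 0.02), i.e. B shrinks by the factor (1+r)·0.98 = 0.99707.
This holds for months 1–30. Entering month 31 the balance is $1,227.94; 2% of the post-interest balance is now below $25.00, so the flat $25.00 minimum applies from here.
From month 31 a fixed $25.00 at rate r clears $1,227.94 in 113 more payments. Total: 30 + 113 = 143 months.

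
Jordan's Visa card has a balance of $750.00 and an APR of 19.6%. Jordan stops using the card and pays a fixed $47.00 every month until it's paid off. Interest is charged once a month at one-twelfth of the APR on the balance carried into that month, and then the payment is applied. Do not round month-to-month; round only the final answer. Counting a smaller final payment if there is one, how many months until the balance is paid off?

Monthly rate r = 19.6%/12 = 1.63333% = 0.0163333.
Recurrence: B ← B·(1+r) − $47.00.
Month 1: interest $12.25; balance after payment $715.25.
Month 2: interest $11.68; balance after payment $679.93.
Closed form: n = −ln(1 − rB₀/P)/ln(1+r) = −ln(0.73936)/ln(1.01633) ≈ 18.638, so the balance reaches zero during payment 19.

19 payments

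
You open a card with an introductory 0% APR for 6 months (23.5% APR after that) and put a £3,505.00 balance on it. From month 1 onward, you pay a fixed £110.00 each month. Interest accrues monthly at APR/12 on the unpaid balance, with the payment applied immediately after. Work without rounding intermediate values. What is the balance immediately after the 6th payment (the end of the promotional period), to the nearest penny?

£2,845.00

Promo months 1–6 at r₀ = 0%/12 = 0; months 7+ at r₁ = 23.5%/12 = 0.0195833.
After month 6 (no interest yet): B = £3,505.00 − 6·£110.00 = £2,845.00.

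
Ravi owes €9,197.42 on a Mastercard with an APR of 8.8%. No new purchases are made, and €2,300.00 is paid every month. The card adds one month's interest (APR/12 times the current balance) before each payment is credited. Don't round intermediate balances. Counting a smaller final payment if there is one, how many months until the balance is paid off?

5 payments

Monthly rate r = 8.8%/12 = 0.733333% = 0.00733333.
Recurrence: B ← B·(1+r) − €2,300.00.
Month 1: interest €67.45; balance after payment €6,964.87.
Month 2: interest €51.08; balance after payment €4,715.94.
Month 3: interest €34.58; balance after payment €2,450.53.
Month 4: interest €17.97; balance after payment €168.50.
Month 5: interest €1.24; balance after payment €0.00.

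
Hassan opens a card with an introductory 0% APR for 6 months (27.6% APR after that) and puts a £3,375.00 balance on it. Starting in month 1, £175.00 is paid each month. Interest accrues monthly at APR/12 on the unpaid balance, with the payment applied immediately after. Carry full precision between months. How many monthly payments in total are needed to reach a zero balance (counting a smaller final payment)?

23 payments

Promo months 1–6 at r₀ = 0%/12 = 0; months 7+ at r₁ = 27.6%/12 = 0.023.
After month 6 (no interest yet): B = £3,375.00 − 6·£175.00 = £2,325.00.
Then at r₁ with £175.00/mo: n₂ = −ln(1 − r₁·B/P)/ln(1+r₁) ≈ 16.04 → 17 more payments.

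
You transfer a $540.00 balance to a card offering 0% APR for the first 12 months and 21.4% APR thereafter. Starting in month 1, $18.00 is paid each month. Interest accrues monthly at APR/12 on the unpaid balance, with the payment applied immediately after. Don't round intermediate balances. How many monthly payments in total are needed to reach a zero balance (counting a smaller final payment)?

Promo months 1–12 at r₀ = 0%/12 = 0; months 13+ at r₁ = 21.4%/12 = 0.0178333.
After month 12 (no interest yet): B = $540.00 − 12·$18.00 = $324.00.
Then at r₁ with $18.00/mo: n₂ = −ln(1 − r₁·B/P)/ln(1+r₁) ≈ 21.90 → 22 more payments.

34 months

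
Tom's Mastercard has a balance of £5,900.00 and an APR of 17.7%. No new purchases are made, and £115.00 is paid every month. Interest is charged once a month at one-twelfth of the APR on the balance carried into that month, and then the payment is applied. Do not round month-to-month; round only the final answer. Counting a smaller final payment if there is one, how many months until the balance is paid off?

Monthly rate r = 17.7%/12 = 1.475% = 0.01475.
Recurrence: B ← B·(1+r) − £115.00.
Month 1: interest £87.02; balance after payment £5,872.02.
Month 2: interest £86.61; balance after payment £5,843.64.
Closed form: n = −ln(1 − rB₀/P)/ln(1+r) = −ln(0.24326)/ln(1.01475) ≈ 96.544, so the balance reaches zero during payment 97.

97 payments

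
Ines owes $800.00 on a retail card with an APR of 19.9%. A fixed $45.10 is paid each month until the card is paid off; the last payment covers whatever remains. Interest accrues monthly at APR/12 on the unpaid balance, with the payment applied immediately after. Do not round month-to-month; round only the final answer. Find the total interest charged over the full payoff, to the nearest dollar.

Monthly rate r = 19.9%/12 = 1.65833% = 0.0165833.
Payoff takes n = ⌈−ln(1 − rB₀/P)/ln(1+r)⌉ = ⌈21.181⌉ = 22 payments; the last is $8.21.
Total paid = 21·$45.10 + $8.21 = $955.31.
Total interest = total paid − principal = $955.31 − $800.00 = $155.31.

$155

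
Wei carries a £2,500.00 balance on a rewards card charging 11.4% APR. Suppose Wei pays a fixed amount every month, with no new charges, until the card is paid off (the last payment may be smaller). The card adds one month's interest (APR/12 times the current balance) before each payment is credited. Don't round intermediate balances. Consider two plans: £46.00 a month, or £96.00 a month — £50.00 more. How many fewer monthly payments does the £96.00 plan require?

46 fewer payments

Monthly rate r = 11.4%/12 = 0.95% = 0.0095.
At £46.00/mo: n = ⌈−ln(1 − rB₀/P)/ln(1+r)⌉ = 77 payments (last £37.53); total interest = total paid − £2,500.00 = £1,033.53.
At £96.00/mo: 31 payments (last £5.72); total interest £385.72.
Payments saved = 77 − 31 = 46.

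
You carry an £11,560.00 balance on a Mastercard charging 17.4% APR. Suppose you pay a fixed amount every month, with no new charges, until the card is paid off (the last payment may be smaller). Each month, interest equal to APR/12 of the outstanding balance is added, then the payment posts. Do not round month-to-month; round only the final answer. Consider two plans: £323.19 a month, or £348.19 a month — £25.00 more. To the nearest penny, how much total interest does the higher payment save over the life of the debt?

£532.35

Monthly rate r = 17.4%/12 = 1.45% = 0.0145.
At £323.19/mo: n = ⌈−ln(1 − rB₀/P)/ln(1+r)⌉ = 51 payments (last £255.21); total interest = total paid − £11,560.00 = £4,854.71.
At £348.19/mo: 46 payments (last £213.81); total interest £4,322.36.
Interest saved = £4,854.71 − £4,322.36 = £532.35.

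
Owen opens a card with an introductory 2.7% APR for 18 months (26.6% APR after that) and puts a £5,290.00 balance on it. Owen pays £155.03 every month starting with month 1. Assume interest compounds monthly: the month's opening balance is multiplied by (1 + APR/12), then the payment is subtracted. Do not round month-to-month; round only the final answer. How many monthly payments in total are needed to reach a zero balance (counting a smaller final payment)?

40 months

Promo months 1–18 at r₀ = 2.7%/12 = 0.00225; months 19+ at r₁ = 26.6%/12 = 0.0221667.
After month 18: iterate B ← B·(1+r₀) − £155.03 for 18 months → £2,663.84.
Then at r₁ with £155.03/mo: n₂ = −ln(1 − r₁·B/P)/ln(1+r₁) ≈ 21.87 → 22 more payments.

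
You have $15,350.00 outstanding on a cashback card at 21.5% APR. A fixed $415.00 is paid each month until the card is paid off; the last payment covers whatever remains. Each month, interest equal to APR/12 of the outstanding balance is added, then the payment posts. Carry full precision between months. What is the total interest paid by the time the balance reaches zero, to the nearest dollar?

Monthly rate r = 21.5%/12 = 1.79167% = 0.0179167.
Payoff takes n = ⌈−ln(1 − rB₀/P)/ln(1+r)⌉ = ⌈61.200⌉ = 62 payments; the last is $83.40.
Total paid = 61·$415.00 + $83.40 = $25,398.40.
Total interest = total paid − principal = $25,398.40 − $15,350.00 = $10,048.40.

$10,048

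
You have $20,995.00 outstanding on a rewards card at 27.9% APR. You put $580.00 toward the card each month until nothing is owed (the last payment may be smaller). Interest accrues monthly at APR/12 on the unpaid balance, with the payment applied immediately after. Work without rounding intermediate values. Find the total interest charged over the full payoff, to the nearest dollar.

$25,507

Monthly rate r = 27.9%/12 = 2.325% = 0.02325.
Payoff takes n = ⌈−ln(1 − rB₀/P)/ln(1+r)⌉ = ⌈80.173⌉ = 81 payments; the last is $101.58.
Total paid = 80·$580.00 + $101.58 = $46,501.58.
Total interest = total paid − principal = $46,501.58 − $20,995.00 = $25,506.58.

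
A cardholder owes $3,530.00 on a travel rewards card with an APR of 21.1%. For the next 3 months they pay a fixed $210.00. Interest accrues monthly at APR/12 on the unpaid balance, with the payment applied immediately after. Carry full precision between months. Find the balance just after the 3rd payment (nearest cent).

$3,078.36

Monthly rate r = 21.1%/12 = 1.75833% = 0.0175833.
Each month: B ← B·(1+r) − $210.00.
Month 1: interest $62.07; balance after payment $3,382.07.
Month 2: interest $59.47; balance after payment $3,231.54.
Month 3: interest $56.82; balance after payment $3,078.36.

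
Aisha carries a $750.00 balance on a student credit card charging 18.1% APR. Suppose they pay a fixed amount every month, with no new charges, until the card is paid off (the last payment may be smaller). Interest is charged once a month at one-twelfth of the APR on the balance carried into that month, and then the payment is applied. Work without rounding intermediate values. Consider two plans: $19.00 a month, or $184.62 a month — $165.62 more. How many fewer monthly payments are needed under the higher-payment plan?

56 fewer payments

Monthly rate r = 18.1%/12 = 1.50833% = 0.0150833.
At $19.00/mo: n = ⌈−ln(1 − rB₀/P)/ln(1+r)⌉ = 61 payments (last $8.41); total interest = total paid − $750.00 = $398.41.
At $184.62/mo: 5 payments (last $41.54); total interest $30.02.
Payments saved = 61 − 5 = 56.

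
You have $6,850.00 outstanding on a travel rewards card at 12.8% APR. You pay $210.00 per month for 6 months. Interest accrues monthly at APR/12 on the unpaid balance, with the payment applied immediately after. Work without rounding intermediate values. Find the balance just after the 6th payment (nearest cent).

$6,006.18

Monthly rate r = 12.8%/12 = 1.06667% = 0.0106667.
Each month: B ← B·(1+r) − $210.00.
Month 1: interest $73.07; balance after payment $6,713.07.
Month 2: interest $71.61; balance after payment $6,574.67.
Month 3: interest $70.13; balance after payment $6,434.80.
Month 4: interest $68.64; balance after payment $6,293.44.
Month 5: interest $67.13; balance after payment $6,150.57.
Month 6: interest $65.61; balance after payment $6,006.18.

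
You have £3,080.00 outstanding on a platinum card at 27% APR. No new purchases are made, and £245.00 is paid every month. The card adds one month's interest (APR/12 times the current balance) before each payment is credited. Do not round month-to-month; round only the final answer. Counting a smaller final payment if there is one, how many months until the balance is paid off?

Monthly rate r = 27%/12 = 2.25% = 0.0225.
Recurrence: B ← B·(1+r) − £245.00.
Month 1: interest £69.30; balance after payment £2,904.30.
Month 2: interest £65.35; balance after payment £2,724.65.
Closed form: n = −ln(1 − rB₀/P)/ln(1+r) = −ln(0.71714)/ln(1.0225) ≈ 14.943, so the balance reaches zero during payment 15.

15 months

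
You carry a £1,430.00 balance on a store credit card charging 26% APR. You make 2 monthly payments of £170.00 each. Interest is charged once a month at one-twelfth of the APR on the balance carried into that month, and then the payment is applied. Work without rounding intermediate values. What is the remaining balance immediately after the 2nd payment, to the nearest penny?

£1,148.95

Monthly rate r = 26%/12 = 2.16667% = 0.0216667.
Each month: B ← B·(1+r) − £170.00.
Month 1: interest £30.98; balance after payment £1,290.98.
Month 2: interest £27.97; balance after payment £1,148.95.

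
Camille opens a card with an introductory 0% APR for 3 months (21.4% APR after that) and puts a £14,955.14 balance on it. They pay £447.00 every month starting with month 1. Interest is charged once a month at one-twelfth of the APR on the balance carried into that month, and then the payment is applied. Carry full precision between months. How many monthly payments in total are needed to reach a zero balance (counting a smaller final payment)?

Promo months 1–3 at r₀ = 0%/12 = 0; months 4+ at r₁ = 21.4%/12 = 0.0178333.
After month 3 (no interest yet): B = £14,955.14 − 3·£447.00 = £13,614.14.
Then at r₁ with £447.00/mo: n₂ = −ln(1 − r₁·B/P)/ln(1+r₁) ≈ 44.32 → 45 more payments.

48 months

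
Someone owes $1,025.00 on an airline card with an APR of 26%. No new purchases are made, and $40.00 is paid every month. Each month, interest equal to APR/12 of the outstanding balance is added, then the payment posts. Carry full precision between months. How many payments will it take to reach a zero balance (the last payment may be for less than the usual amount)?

38 months

Monthly rate r = 26%/12 = 2.16667% = 0.0216667.
Recurrence: B ← B·(1+r) − $40.00.
Month 1: interest $22.21; balance after payment $1,007.21.
Month 2: interest $21.82; balance after payment $989.03.
Closed form: n = −ln(1 − rB₀/P)/ln(1+r) = −ln(0.44479)/ln(1.02167) ≈ 37.795, so the balance reaches zero during payment 38.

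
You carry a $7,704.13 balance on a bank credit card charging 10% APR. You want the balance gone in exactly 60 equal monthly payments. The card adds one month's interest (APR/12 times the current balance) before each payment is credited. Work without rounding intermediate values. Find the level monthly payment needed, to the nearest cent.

Monthly rate r = 10%/12 = 0.833333% = 0.00833333.
Level-payment amortization: P = B₀·r / (1 − (1+r)^(−n)) = 7704.13·0.00833333 / (1 − 1.00833^(−60)).
Denominator 1 − (1+r)^(−60) = 0.392211409.
P = 64.2011 / 0.392211409 ≈ 163.69.

$163.69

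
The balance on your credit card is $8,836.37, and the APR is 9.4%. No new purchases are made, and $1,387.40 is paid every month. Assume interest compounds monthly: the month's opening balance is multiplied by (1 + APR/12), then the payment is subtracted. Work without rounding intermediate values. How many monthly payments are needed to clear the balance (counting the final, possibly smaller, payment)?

7 months

Monthly rate r = 9.4%/12 = 0.783333% = 0.00783333.
Recurrence: B ← B·(1+r) − $1,387.40.
Month 1: interest $69.22; balance after payment $7,518.19.
Month 2: interest $58.89; balance after payment $6,189.68.
Closed form: n = −ln(1 − rB₀/P)/ln(1+r) = −ln(0.95011)/ln(1.00783) ≈ 6.559, so the balance reaches zero during payment 7.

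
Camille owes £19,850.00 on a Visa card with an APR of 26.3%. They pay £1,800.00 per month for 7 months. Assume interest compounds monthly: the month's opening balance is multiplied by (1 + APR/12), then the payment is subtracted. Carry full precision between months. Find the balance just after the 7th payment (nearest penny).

Monthly rate r = 26.3%/12 = 2.19167% = 0.0219167.
Each month: B ← B·(1+r) − £1,800.00.
Month 1: interest £435.05; balance after payment £18,485.05.
Month 2: interest £405.13; balance after payment £17,090.18.
Month 3: interest £374.56; balance after payment £15,664.74.
Month 4: interest £343.32; balance after payment £14,208.05.
Month 5: interest £311.39; balance after payment £12,719.45.
Month 6: interest £278.77; balance after payment £11,198.22.
Month 7: interest £245.43; balance after payment £9,643.64.

£9,643.64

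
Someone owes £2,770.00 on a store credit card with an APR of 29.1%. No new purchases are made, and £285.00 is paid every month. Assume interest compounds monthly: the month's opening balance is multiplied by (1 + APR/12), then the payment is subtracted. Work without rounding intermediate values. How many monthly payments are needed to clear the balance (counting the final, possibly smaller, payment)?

12 payments

Monthly rate r = 29.1%/12 = 2.425% = 0.02425.
Recurrence: B ← B·(1+r) − £285.00.
Month 1: interest £67.17; balance after payment £2,552.17.
Month 2: interest £61.89; balance after payment £2,329.06.
Closed form: n = −ln(1 − rB₀/P)/ln(1+r) = −ln(0.76431)/ln(1.02425) ≈ 11.218, so the balance reaches zero during payment 12.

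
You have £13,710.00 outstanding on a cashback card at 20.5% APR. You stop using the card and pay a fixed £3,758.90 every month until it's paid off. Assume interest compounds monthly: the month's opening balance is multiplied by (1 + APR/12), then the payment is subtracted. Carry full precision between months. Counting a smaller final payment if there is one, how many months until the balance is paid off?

Monthly rate r = 20.5%/12 = 1.70833% = 0.0170833.
Recurrence: B ← B·(1+r) − £3,758.90.
Month 1: interest £234.21; balance after payment £10,185.31.
Month 2: interest £174.00; balance after payment £6,600.41.
Month 3: interest £112.76; balance after payment £2,954.27.
Month 4: interest £50.47; balance after payment £0.00.

4 months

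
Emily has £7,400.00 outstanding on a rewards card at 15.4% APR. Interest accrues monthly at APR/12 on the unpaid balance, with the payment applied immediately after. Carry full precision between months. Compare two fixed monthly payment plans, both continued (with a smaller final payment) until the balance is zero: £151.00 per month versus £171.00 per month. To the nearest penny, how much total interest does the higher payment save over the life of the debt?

£870.17

Monthly rate r = 15.4%/12 = 1.28333% = 0.0128333.
At £151.00/mo: n = ⌈−ln(1 − rB₀/P)/ln(1+r)⌉ = 78 payments (last £112.13); total interest = total paid − £7,400.00 = £4,339.13.
At £171.00/mo: 64 payments (last £95.96); total interest £3,468.96.
Interest saved = £4,339.13 − £3,468.96 = £870.17.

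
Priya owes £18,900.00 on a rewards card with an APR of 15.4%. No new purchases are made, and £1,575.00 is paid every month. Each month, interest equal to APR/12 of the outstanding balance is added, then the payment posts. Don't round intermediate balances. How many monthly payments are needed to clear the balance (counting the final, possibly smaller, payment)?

14 payments

Monthly rate r = 15.4%/12 = 1.28333% = 0.0128333.
Recurrence: B ← B·(1+r) − £1,575.00.
Month 1: interest £242.55; balance after payment £17,567.55.
Month 2: interest £225.45; balance after payment £16,218.00.
Closed form: n = −ln(1 − rB₀/P)/ln(1+r) = −ln(0.846)/ln(1.01283) ≈ 13.115, so the balance reaches zero during payment 14.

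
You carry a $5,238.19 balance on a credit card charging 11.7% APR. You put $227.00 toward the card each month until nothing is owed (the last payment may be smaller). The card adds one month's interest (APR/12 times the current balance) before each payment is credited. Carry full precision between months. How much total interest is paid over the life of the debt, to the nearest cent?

$724.97

Monthly rate r = 11.7%/12 = 0.975% = 0.00975.
Payoff takes n = ⌈−ln(1 − rB₀/P)/ln(1+r)⌉ = ⌈26.268⌉ = 27 payments; the last is $61.16.
Total paid = 26·$227.00 + $61.16 = $5,963.16.
Total interest = total paid − principal = $5,963.16 − $5,238.19 = $724.97.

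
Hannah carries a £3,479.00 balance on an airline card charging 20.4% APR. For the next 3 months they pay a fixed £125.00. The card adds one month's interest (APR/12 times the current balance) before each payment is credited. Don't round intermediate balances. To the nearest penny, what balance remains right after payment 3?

£3,278.05

Monthly rate r = 20.4%/12 = 1.7% = 0.017.
Each month: B ← B·(1+r) − £125.00.
Month 1: interest £59.14; balance after payment £3,413.14.
Month 2: interest £58.02; balance after payment £3,346.17.
Month 3: interest £56.88; balance after payment £3,278.05.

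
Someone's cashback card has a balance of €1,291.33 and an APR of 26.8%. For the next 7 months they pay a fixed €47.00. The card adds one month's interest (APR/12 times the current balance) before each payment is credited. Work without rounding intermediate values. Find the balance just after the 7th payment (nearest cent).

€1,155.37

Monthly rate r = 26.8%/12 = 2.23333% = 0.0223333.
Each month: B ← B·(1+r) − €47.00.
Month 1: interest €28.84; balance after payment €1,273.17.
Month 2: interest €28.43; balance after payment €1,254.60.
Month 3: interest €28.02; balance after payment €1,235.62.
Month 4: interest €27.60; balance after payment €1,216.22.
Month 5: interest €27.16; balance after payment €1,196.38.
Month 6: interest €26.72; balance after payment €1,176.10.
Month 7: interest €26.27; balance after payment €1,155.37.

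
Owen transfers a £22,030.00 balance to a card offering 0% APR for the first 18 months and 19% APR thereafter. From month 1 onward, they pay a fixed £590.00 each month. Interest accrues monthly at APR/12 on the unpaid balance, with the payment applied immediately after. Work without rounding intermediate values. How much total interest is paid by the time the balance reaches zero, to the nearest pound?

£2,321

Promo months 1–18 at r₀ = 0%/12 = 0; months 19+ at r₁ = 19%/12 = 0.0158333.
After month 18 (no interest yet): B = £22,030.00 − 18·£590.00 = £11,410.00.
Then at r₁ with £590.00/mo: n₂ = −ln(1 − r₁·B/P)/ln(1+r₁) ≈ 23.27 → 24 more payments.
Total paid = 41·£590.00 + £160.86 = £24,350.86; interest = £24,350.86 − £22,030.00 = £2,320.86.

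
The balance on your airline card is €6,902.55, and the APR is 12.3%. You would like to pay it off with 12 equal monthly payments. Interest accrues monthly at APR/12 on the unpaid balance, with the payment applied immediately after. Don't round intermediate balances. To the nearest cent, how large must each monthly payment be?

Monthly rate r = 12.3%/12 = 1.025% = 0.01025.
Level-payment amortization: P = B₀·r / (1 − (1+r)^(−n)) = 6902.55·0.01025 / (1 − 1.01025^(−12)).
Denominator 1 − (1+r)^(−12) = 0.115182526.
P = 70.7511 / 0.115182526 ≈ 614.25.

€614.25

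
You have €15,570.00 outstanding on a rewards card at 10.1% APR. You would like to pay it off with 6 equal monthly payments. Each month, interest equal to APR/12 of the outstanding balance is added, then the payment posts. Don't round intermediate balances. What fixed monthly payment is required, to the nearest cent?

€2,671.98

Monthly rate r = 10.1%/12 = 0.841667% = 0.00841667.
Level-payment amortization: P = B₀·r / (1 − (1+r)^(−n)) = 15570.00·0.00841667 / (1 − 1.00842^(−6)).
Denominator 1 − (1+r)^(−6) = 0.0490451217.
P = 131.047 / 0.0490451217 ≈ 2671.98.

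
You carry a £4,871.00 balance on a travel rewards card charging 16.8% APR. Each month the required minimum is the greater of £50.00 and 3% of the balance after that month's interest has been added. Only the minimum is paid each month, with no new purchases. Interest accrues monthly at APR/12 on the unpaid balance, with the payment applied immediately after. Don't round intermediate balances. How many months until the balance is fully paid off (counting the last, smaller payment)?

110 months

Monthly rate r = 16.8%/12 = 1.4% = 0.014.
While 3% of the post-interest balance exceeds £50.00, each month B ← (B·(1+r))·(1 − 0.03), i.e. B shrinks by the factor (1+r)·0.97 = 0.98358.
This holds for months 1–66. Entering month 67 the balance is £1,633.27; 3% of the post-interest balance is now below £50.00, so the flat £50.00 minimum applies from here.
From month 67 a fixed £50.00 at rate r clears £1,633.27 in 44 more payments. Total: 66 + 44 = 110 months.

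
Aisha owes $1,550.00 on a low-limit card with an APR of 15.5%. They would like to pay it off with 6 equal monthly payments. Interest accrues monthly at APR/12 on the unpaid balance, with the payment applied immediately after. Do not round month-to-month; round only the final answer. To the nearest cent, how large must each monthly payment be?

Monthly rate r = 15.5%/12 = 1.29167% = 0.0129167.
Level-payment amortization: P = B₀·r / (1 − (1+r)^(−n)) = 1550.00·0.0129167 / (1 − 1.01292^(−6)).
Denominator 1 − (1+r)^(−6) = 0.0741136165.
P = 20.0208 / 0.0741136165 ≈ 270.14.

$270.14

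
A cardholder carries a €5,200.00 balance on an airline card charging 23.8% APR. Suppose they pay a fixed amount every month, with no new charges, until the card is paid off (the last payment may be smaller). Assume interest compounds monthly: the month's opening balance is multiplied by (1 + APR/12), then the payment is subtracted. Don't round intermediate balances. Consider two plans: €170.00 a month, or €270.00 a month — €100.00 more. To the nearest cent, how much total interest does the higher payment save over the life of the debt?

€1,460.88

Monthly rate r = 23.8%/12 = 1.98333% = 0.0198333.
At €170.00/mo: n = ⌈−ln(1 − rB₀/P)/ln(1+r)⌉ = 48 payments (last €87.45); total interest = total paid − €5,200.00 = €2,877.45.
At €270.00/mo: 25 payments (last €136.57); total interest €1,416.57.
Interest saved = €2,877.45 − €1,416.57 = €1,460.88.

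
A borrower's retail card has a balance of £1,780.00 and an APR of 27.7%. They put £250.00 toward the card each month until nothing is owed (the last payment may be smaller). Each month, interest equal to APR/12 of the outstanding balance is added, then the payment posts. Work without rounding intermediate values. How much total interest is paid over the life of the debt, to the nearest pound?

Monthly rate r = 27.7%/12 = 2.30833% = 0.0230833.
Payoff takes n = ⌈−ln(1 − rB₀/P)/ln(1+r)⌉ = ⌈7.868⌉ = 8 payments; the last is £217.26.
Total paid = 7·£250.00 + £217.26 = £1,967.26.
Total interest = total paid − principal = £1,967.26 − £1,780.00 = £187.26.

£187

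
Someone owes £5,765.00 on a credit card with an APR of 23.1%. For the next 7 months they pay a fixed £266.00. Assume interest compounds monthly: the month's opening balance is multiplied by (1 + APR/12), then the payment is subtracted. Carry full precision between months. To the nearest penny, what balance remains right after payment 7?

Monthly rate r = 23.1%/12 = 1.925% = 0.01925.
Each month: B ← B·(1+r) − £266.00.
Month 1: interest £110.98; balance after payment £5,609.98.
Month 2: interest £107.99; balance after payment £5,451.97.
Month 3: interest £104.95; balance after payment £5,290.92.
Month 4: interest £101.85; balance after payment £5,126.77.
Month 5: interest £98.69; balance after payment £4,959.46.
Month 6: interest £95.47; balance after payment £4,788.93.
Month 7: interest £92.19; balance after payment £4,615.12.

£4,615.12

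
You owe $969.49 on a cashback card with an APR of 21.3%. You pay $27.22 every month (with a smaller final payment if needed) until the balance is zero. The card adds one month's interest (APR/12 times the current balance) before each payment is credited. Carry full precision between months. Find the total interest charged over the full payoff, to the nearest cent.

$577.96

Monthly rate r = 21.3%/12 = 1.775% = 0.01775.
Payoff takes n = ⌈−ln(1 − rB₀/P)/ln(1+r)⌉ = ⌈56.849⌉ = 57 payments; the last is $23.13.
Total paid = 56·$27.22 + $23.13 = $1,547.45.
Total interest = total paid − principal = $1,547.45 − $969.49 = $577.96.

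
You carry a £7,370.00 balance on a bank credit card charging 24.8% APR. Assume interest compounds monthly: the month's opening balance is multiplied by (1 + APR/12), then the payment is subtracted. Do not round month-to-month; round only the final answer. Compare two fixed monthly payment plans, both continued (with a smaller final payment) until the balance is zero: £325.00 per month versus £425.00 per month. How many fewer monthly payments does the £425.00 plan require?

Monthly rate r = 24.8%/12 = 2.06667% = 0.0206667.
At £325.00/mo: n = ⌈−ln(1 − rB₀/P)/ln(1+r)⌉ = 31 payments (last £296.83); total interest = total paid − £7,370.00 = £2,676.83.
At £425.00/mo: 22 payments (last £295.73); total interest £1,850.73.
Payments saved = 31 − 22 = 9.

9 fewer payments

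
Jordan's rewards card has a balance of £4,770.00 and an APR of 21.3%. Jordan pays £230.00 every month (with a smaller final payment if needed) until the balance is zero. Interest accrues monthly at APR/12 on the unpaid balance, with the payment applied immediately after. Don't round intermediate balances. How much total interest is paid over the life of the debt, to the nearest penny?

Monthly rate r = 21.3%/12 = 1.775% = 0.01775.
Payoff takes n = ⌈−ln(1 − rB₀/P)/ln(1+r)⌉ = ⌈26.091⌉ = 27 payments; the last is £21.12.
Total paid = 26·£230.00 + £21.12 = £6,001.12.
Total interest = total paid − principal = £6,001.12 − £4,770.00 = £1,231.12.

£1,231.12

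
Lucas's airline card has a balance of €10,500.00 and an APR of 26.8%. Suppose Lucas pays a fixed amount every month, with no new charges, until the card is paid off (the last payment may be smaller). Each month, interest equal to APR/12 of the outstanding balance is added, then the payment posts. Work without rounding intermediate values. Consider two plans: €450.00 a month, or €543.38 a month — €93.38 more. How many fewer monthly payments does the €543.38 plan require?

8 fewer payments

Monthly rate r = 26.8%/12 = 2.23333% = 0.0223333.
At €450.00/mo: n = ⌈−ln(1 − rB₀/P)/ln(1+r)⌉ = 34 payments (last €151.79); total interest = total paid − €10,500.00 = €4,501.79.
At €543.38/mo: 26 payments (last €313.07); total interest €3,397.57.
Payments saved = 34 − 26 = 8.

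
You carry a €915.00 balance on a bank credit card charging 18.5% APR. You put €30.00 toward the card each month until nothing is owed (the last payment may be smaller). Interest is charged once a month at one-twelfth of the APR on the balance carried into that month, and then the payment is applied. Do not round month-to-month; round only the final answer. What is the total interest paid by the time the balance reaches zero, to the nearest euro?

€331

Monthly rate r = 18.5%/12 = 1.54167% = 0.0154167.
Payoff takes n = ⌈−ln(1 − rB₀/P)/ln(1+r)⌉ = ⌈41.524⌉ = 42 payments; the last is €15.77.
Total paid = 41·€30.00 + €15.77 = €1,245.77.
Total interest = total paid − principal = €1,245.77 − €915.00 = €330.77.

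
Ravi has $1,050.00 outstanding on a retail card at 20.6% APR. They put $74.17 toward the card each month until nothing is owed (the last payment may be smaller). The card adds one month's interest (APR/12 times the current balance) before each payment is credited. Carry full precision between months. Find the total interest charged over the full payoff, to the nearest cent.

$163.39

Monthly rate r = 20.6%/12 = 1.71667% = 0.0171667.
Payoff takes n = ⌈−ln(1 − rB₀/P)/ln(1+r)⌉ = ⌈16.358⌉ = 17 payments; the last is $26.67.
Total paid = 16·$74.17 + $26.67 = $1,213.39.
Total interest = total paid − principal = $1,213.39 − $1,050.00 = $163.39.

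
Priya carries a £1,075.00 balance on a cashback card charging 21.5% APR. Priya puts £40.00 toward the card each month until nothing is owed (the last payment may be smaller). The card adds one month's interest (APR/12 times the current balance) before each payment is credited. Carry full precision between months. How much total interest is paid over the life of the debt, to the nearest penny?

Monthly rate r = 21.5%/12 = 1.79167% = 0.0179167.
Payoff takes n = ⌈−ln(1 − rB₀/P)/ln(1+r)⌉ = ⌈36.988⌉ = 37 payments; the last is £39.53.
Total paid = 36·£40.00 + £39.53 = £1,479.53.
Total interest = total paid − principal = £1,479.53 − £1,075.00 = £404.53.

£404.53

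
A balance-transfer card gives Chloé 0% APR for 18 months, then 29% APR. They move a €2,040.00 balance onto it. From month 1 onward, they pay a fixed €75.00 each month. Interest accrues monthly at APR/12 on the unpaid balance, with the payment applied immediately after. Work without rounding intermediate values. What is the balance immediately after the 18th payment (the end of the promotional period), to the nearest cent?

€690.00

Promo months 1–18 at r₀ = 0%/12 = 0; months 19+ at r₁ = 29%/12 = 0.0241667.
After month 18 (no interest yet): B = €2,040.00 − 18·€75.00 = €690.00.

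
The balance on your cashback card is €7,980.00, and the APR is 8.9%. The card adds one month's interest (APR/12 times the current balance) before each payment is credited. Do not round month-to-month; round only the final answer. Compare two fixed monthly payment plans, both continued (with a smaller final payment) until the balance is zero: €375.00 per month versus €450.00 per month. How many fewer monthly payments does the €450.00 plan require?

Monthly rate r = 8.9%/12 = 0.741667% = 0.00741667.
At €375.00/mo: n = ⌈−ln(1 − rB₀/P)/ln(1+r)⌉ = 24 payments (last €92.40); total interest = total paid − €7,980.00 = €737.40.
At €450.00/mo: 20 payments (last €37.68); total interest €607.68.
Payments saved = 24 − 20 = 4.

4 fewer payments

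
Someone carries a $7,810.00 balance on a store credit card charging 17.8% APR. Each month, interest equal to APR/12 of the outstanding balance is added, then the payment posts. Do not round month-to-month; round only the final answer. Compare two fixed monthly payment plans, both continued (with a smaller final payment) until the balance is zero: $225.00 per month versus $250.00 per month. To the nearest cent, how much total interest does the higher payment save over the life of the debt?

Monthly rate r = 17.8%/12 = 1.48333% = 0.0148333.
At $225.00/mo: n = ⌈−ln(1 − rB₀/P)/ln(1+r)⌉ = 50 payments (last $28.71); total interest = total paid − $7,810.00 = $3,243.71.
At $250.00/mo: 43 payments (last $69.39); total interest $2,759.39.
Interest saved = $3,243.71 − $2,759.39 = $484.32.

$484.32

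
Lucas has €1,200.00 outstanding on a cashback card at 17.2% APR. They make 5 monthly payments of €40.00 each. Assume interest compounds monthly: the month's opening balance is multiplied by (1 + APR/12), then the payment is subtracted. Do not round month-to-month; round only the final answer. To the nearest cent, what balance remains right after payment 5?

€1,082.68

Monthly rate r = 17.2%/12 = 1.43333% = 0.0143333.
Each month: B ← B·(1+r) − €40.00.
Month 1: interest €17.20; balance after payment €1,177.20.
Month 2: interest €16.87; balance after payment €1,154.07.
Month 3: interest €16.54; balance after payment €1,130.61.
Month 4: interest €16.21; balance after payment €1,106.82.
Month 5: interest €15.86; balance after payment €1,082.68.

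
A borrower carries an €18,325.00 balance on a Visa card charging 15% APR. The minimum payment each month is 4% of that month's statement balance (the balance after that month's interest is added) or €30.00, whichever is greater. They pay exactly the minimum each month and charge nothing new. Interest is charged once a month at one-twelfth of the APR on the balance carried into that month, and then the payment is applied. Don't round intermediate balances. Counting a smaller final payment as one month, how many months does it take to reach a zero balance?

Monthly rate r = 15%/12 = 1.25% = 0.0125.
While 4% of the post-interest balance exceeds €30.00, each month B ← (B·(1+r))·(1 − 0.04), i.e. B shrinks by the factor (1+r)·0.96 = 0.972.
This holds for months 1–113. Entering month 114 the balance is €740.17; 4% of the post-interest balance is now below €30.00, so the flat €30.00 minimum applies from here.
From month 114 a fixed €30.00 at rate r clears €740.17 in 30 more payments. Total: 113 + 30 = 143 months.

143 months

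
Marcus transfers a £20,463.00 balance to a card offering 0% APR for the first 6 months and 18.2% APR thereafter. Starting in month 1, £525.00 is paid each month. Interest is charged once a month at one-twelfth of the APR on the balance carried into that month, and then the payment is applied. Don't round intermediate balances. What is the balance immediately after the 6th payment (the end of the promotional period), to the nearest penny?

£17,313.00

Promo months 1–6 at r₀ = 0%/12 = 0; months 7+ at r₁ = 18.2%/12 = 0.0151667.
After month 6 (no interest yet): B = £20,463.00 − 6·£525.00 = £17,313.00.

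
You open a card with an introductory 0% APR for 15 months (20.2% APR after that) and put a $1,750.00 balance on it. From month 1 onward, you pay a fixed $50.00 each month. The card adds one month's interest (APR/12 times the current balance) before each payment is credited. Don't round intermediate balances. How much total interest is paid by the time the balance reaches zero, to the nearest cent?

Promo months 1–15 at r₀ = 0%/12 = 0; months 16+ at r₁ = 20.2%/12 = 0.0168333.
After month 15 (no interest yet): B = $1,750.00 − 15·$50.00 = $1,000.00.
Then at r₁ with $50.00/mo: n₂ = −ln(1 − r₁·B/P)/ln(1+r₁) ≈ 24.59 → 25 more payments.
Total paid = 39·$50.00 + $29.57 = $1,979.57; interest = $1,979.57 − $1,750.00 = $229.57.

$229.57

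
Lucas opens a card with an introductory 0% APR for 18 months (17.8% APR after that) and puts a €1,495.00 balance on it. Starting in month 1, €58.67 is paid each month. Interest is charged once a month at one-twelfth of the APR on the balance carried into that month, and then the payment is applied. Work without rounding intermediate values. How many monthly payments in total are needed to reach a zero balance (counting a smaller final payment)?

26 payments

Promo months 1–18 at r₀ = 0%/12 = 0; months 19+ at r₁ = 17.8%/12 = 0.0148333.
After month 18 (no interest yet): B = €1,495.00 − 18·€58.67 = €438.94.
Then at r₁ with €58.67/mo: n₂ = −ln(1 − r₁·B/P)/ln(1+r₁) ≈ 7.99 → 8 more payments.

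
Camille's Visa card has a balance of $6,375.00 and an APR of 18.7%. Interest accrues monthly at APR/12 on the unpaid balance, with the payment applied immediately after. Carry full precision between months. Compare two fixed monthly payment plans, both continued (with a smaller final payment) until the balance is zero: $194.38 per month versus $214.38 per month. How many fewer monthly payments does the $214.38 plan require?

Monthly rate r = 18.7%/12 = 1.55833% = 0.0155833.
At $194.38/mo: n = ⌈−ln(1 − rB₀/P)/ln(1+r)⌉ = 47 payments (last $53.74); total interest = total paid − $6,375.00 = $2,620.22.
At $214.38/mo: 41 payments (last $55.45); total interest $2,255.65.
Payments saved = 47 − 41 = 6.

6 fewer payments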